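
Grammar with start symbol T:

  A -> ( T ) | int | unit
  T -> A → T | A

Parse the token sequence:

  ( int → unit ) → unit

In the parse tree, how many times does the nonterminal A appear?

4

[T [A ( [T [A int] → [T [A unit]]] )] → [T [A unit]]]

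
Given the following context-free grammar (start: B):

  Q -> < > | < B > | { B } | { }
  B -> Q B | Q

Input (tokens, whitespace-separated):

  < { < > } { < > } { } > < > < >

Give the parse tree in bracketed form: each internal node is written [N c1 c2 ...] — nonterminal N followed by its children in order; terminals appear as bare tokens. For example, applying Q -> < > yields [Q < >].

[B [Q < [B [Q { [B [Q < >]] }] [B [Q { [B [Q < >]] }] [B [Q { }]]]] >] [B [Q < >] [B [Q < >]]]]

B
Q B
< B > B
< Q B > B
< { B } B > B
< { Q } B > B
< { < > } B > B
< { < > } Q B > B
< { < > } { B } B > B
< { < > } { Q } B > B
< { < > } { < > } B > B
< { < > } { < > } Q > B
< { < > } { < > } { } > B
< { < > } { < > } { } > Q B
< { < > } { < > } { } > < > B
< { < > } { < > } { } > < > Q
< { < > } { < > } { } > < > < >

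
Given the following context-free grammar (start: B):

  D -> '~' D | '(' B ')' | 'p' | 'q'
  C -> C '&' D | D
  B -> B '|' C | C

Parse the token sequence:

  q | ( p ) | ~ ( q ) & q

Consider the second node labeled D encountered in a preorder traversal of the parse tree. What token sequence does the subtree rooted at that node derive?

( p )

[B [B [B [C [D q]]] | [C [D ( [B [C [D p]]] )]]] | [C [C [D ~ [D ( [B [C [D q]]] )]]] & [D q]]]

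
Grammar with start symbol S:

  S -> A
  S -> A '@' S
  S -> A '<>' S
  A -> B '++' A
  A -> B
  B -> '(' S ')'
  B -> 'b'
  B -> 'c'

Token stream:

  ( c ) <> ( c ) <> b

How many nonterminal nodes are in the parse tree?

15

[S [A [B ( [S [A [B c]]] )]] <> [S [A [B ( [S [A [B c]]] )]] <> [S [A [B b]]]]]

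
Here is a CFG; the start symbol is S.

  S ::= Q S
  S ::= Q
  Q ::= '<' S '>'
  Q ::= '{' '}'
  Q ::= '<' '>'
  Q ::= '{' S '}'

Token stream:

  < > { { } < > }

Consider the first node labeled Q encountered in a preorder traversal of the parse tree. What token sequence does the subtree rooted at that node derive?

[S [Q < >] [S [Q { [S [Q { }] [S [Q < >]]] }]]]

< >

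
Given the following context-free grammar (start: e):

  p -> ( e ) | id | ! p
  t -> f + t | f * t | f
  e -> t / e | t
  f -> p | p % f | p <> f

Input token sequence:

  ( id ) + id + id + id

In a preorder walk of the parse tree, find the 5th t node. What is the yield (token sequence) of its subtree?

[e [t [f [p ( [e [t [f [p id]]]] )]] + [t [f [p id]] + [t [f [p id]] + [t [f [p id]]]]]]]

id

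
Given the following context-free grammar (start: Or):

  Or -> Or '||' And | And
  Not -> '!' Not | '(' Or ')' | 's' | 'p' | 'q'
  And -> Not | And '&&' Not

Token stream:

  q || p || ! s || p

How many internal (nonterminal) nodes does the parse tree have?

[Or [Or [Or [Or [And [Not q]]] || [And [Not p]]] || [And [Not ! [Not s]]]] || [And [Not p]]]

13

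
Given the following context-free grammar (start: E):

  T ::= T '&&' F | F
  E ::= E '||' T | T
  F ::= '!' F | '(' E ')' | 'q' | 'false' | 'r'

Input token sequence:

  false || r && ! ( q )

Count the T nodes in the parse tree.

4

[E [E [T [F false]]] || [T [T [F r]] && [F ! [F ( [E [T [F q]]] )]]]]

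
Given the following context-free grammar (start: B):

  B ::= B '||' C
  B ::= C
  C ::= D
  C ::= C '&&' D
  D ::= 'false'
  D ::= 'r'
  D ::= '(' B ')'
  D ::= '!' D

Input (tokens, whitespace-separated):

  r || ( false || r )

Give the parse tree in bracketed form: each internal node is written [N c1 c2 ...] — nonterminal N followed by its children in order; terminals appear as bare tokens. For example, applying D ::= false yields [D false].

[B [B [C [D r]]] || [C [D ( [B [B [C [D false]]] || [C [D r]]] )]]]

B
B || C
C || C
D || C
r || C
r || D
r || ( B )
r || ( B || C )
r || ( C || C )
r || ( D || C )
r || ( false || C )
r || ( false || D )
r || ( false || r )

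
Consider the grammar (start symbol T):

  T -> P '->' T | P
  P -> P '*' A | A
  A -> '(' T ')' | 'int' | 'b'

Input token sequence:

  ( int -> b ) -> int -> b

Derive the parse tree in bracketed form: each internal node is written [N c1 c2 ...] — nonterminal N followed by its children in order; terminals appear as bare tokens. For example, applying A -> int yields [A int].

[T [P [A ( [T [P [A int]] -> [T [P [A b]]]] )]] -> [T [P [A int]] -> [T [P [A b]]]]]

T
P -> T
A -> T
( T ) -> T
( P -> T ) -> T
( A -> T ) -> T
( int -> T ) -> T
( int -> P ) -> T
( int -> A ) -> T
( int -> b ) -> T
( int -> b ) -> P -> T
( int -> b ) -> A -> T
( int -> b ) -> int -> T
( int -> b ) -> int -> P
( int -> b ) -> int -> A
( int -> b ) -> int -> b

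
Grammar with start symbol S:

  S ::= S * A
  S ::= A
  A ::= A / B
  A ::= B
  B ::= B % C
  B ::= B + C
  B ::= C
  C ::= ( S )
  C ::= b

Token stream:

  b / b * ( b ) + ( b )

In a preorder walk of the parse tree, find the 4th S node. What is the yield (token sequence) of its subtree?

[S [S [A [A [B [C b]]] / [B [C b]]]] * [A [B [B [C ( [S [A [B [C b]]]] )]] + [C ( [S [A [B [C b]]]] )]]]]

b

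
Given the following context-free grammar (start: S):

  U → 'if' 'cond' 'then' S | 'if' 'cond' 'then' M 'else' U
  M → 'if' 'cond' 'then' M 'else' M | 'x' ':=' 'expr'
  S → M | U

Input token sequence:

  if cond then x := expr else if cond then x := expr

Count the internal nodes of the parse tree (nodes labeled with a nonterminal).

[S [U if cond then [M x := expr] else [U if cond then [S [M x := expr]]]]]

6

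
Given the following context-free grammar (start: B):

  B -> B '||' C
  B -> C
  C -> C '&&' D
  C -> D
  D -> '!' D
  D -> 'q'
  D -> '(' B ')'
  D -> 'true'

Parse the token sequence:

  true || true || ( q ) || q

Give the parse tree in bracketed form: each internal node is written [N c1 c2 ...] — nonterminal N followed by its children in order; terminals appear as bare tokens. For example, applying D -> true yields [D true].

B
B || C
B || C || C
B || C || C || C
C || C || C || C
D || C || C || C
true || C || C || C
true || D || C || C
true || true || C || C
true || true || D || C
true || true || ( B ) || C
true || true || ( C ) || C
true || true || ( D ) || C
true || true || ( q ) || C
true || true || ( q ) || D
true || true || ( q ) || q

[B [B [B [B [C [D true]]] || [C [D true]]] || [C [D ( [B [C [D q]]] )]]] || [C [D q]]]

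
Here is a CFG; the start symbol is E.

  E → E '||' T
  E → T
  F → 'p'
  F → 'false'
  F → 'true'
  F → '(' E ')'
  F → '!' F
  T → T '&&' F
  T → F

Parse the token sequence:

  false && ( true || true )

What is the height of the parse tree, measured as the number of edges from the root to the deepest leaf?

7

[E [T [T [F false]] && [F ( [E [E [T [F true]]] || [T [F true]]] )]]]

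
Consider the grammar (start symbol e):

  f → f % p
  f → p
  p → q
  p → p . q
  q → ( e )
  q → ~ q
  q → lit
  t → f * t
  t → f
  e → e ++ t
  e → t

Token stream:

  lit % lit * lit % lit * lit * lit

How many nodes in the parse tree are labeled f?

[e [t [f [f [p [q lit]]] % [p [q lit]]] * [t [f [f [p [q lit]]] % [p [q lit]]] * [t [f [p [q lit]]] * [t [f [p [q lit]]]]]]]]

6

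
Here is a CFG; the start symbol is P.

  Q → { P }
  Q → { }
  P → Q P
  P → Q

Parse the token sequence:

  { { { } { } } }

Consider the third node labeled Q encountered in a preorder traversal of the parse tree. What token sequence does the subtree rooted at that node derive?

[P [Q { [P [Q { [P [Q { }] [P [Q { }]]] }]] }]]

{ }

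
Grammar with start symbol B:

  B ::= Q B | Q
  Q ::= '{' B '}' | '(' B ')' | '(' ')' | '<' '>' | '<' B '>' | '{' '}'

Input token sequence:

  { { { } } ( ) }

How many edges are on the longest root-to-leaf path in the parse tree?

[B [Q { [B [Q { [B [Q { }]] }] [B [Q ( )]]] }]]

6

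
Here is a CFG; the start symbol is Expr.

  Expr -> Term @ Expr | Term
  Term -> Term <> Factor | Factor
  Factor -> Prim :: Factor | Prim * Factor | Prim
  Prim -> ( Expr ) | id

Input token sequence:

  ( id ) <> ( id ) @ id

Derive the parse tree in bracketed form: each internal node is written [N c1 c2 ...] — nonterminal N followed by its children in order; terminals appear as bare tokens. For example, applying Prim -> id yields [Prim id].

Expr
Term @ Expr
Term <> Factor @ Expr
Factor <> Factor @ Expr
Prim <> Factor @ Expr
( Expr ) <> Factor @ Expr
( Term ) <> Factor @ Expr
( Factor ) <> Factor @ Expr
( Prim ) <> Factor @ Expr
( id ) <> Factor @ Expr
( id ) <> Prim @ Expr
( id ) <> ( Expr ) @ Expr
( id ) <> ( Term ) @ Expr
( id ) <> ( Factor ) @ Expr
( id ) <> ( Prim ) @ Expr
( id ) <> ( id ) @ Expr
( id ) <> ( id ) @ Term
( id ) <> ( id ) @ Factor
( id ) <> ( id ) @ Prim
( id ) <> ( id ) @ id

[Expr [Term [Term [Factor [Prim ( [Expr [Term [Factor [Prim id]]]] )]]] <> [Factor [Prim ( [Expr [Term [Factor [Prim id]]]] )]]] @ [Expr [Term [Factor [Prim id]]]]]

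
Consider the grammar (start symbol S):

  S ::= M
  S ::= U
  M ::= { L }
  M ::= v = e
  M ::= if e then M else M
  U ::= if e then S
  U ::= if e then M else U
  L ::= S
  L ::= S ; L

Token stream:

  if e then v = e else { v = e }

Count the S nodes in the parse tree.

2

[S [M if e then [M v = e] else [M { [L [S [M v = e]]] }]]]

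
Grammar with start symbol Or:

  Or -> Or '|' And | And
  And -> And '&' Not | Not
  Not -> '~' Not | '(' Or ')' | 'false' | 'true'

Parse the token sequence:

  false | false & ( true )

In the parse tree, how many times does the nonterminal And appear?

4

[Or [Or [And [Not false]]] | [And [And [Not false]] & [Not ( [Or [And [Not true]]] )]]]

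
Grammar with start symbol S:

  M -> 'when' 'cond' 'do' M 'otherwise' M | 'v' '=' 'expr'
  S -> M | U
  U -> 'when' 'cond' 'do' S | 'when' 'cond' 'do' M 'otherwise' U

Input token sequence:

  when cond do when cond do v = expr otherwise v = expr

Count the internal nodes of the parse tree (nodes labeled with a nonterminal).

[S [U when cond do [S [M when cond do [M v = expr] otherwise [M v = expr]]]]]

6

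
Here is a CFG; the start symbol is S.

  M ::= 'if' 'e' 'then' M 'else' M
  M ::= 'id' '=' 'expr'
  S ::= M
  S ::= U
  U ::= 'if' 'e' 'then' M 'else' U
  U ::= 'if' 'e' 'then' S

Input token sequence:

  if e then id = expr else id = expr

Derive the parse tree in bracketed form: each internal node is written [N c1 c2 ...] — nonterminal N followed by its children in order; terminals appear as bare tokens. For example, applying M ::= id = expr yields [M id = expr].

S
M
if e then M else M
if e then id = expr else M
if e then id = expr else id = expr

[S [M if e then [M id = expr] else [M id = expr]]]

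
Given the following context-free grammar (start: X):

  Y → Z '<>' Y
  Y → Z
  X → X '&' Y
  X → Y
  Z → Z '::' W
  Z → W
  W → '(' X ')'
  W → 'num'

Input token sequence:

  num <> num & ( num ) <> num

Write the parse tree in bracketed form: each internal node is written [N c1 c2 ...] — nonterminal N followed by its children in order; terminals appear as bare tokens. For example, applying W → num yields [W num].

X
X & Y
Y & Y
Z <> Y & Y
W <> Y & Y
num <> Y & Y
num <> Z & Y
num <> W & Y
num <> num & Y
num <> num & Z <> Y
num <> num & W <> Y
num <> num & ( X ) <> Y
num <> num & ( Y ) <> Y
num <> num & ( Z ) <> Y
num <> num & ( W ) <> Y
num <> num & ( num ) <> Y
num <> num & ( num ) <> Z
num <> num & ( num ) <> W
num <> num & ( num ) <> num

[X [X [Y [Z [W num]] <> [Y [Z [W num]]]]] & [Y [Z [W ( [X [Y [Z [W num]]]] )]] <> [Y [Z [W num]]]]]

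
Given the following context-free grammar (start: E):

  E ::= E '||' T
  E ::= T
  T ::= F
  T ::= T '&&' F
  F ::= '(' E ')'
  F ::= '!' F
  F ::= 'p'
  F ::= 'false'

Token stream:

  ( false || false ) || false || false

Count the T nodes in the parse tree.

[E [E [E [T [F ( [E [E [T [F false]]] || [T [F false]]] )]]] || [T [F false]]] || [T [F false]]]

5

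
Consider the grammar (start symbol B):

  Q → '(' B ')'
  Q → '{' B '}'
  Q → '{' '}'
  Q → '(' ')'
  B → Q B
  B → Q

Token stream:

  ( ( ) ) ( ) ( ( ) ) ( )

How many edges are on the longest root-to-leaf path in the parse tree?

6

[B [Q ( [B [Q ( )]] )] [B [Q ( )] [B [Q ( [B [Q ( )]] )] [B [Q ( )]]]]]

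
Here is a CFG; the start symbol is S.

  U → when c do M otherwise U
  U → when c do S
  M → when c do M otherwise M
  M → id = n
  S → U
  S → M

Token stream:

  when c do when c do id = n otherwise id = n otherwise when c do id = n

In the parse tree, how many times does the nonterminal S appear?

2

[S [U when c do [M when c do [M id = n] otherwise [M id = n]] otherwise [U when c do [S [M id = n]]]]]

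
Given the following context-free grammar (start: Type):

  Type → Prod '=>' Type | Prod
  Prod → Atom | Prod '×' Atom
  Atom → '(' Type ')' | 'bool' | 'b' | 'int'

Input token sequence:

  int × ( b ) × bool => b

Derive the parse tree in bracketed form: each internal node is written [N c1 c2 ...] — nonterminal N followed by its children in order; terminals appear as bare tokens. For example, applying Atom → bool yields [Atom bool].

[Type [Prod [Prod [Prod [Atom int]] × [Atom ( [Type [Prod [Atom b]]] )]] × [Atom bool]] => [Type [Prod [Atom b]]]]

Type
Prod => Type
Prod × Atom => Type
Prod × Atom × Atom => Type
Atom × Atom × Atom => Type
int × Atom × Atom => Type
int × ( Type ) × Atom => Type
int × ( Prod ) × Atom => Type
int × ( Atom ) × Atom => Type
int × ( b ) × Atom => Type
int × ( b ) × bool => Type
int × ( b ) × bool => Prod
int × ( b ) × bool => Atom
int × ( b ) × bool => b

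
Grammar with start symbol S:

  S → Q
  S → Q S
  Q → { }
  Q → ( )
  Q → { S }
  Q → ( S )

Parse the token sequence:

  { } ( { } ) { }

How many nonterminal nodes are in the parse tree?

[S [Q { }] [S [Q ( [S [Q { }]] )] [S [Q { }]]]]

8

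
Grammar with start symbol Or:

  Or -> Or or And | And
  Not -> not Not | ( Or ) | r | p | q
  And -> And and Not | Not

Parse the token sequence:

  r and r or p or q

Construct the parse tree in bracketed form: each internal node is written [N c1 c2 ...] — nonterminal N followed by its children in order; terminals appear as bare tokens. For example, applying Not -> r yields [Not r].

Or
Or or And
Or or And or And
And or And or And
And and Not or And or And
Not and Not or And or And
r and Not or And or And
r and r or And or And
r and r or Not or And
r and r or p or And
r and r or p or Not
r and r or p or q

[Or [Or [Or [And [And [Not r]] and [Not r]]] or [And [Not p]]] or [And [Not q]]]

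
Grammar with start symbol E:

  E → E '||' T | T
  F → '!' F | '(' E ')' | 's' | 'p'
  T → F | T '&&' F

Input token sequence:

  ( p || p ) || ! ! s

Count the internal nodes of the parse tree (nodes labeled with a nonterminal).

[E [E [T [F ( [E [E [T [F p]]] || [T [F p]]] )]]] || [T [F ! [F ! [F s]]]]]

14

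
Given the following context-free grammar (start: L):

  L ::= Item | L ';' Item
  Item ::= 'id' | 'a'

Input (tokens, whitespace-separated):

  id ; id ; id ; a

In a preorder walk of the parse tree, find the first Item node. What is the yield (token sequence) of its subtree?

id

[L [L [L [L [Item id]] ; [Item id]] ; [Item id]] ; [Item a]]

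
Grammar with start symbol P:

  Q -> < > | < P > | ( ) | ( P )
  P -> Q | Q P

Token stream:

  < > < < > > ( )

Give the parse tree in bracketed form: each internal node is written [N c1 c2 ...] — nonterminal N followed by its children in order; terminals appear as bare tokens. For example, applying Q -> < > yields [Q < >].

[P [Q < >] [P [Q < [P [Q < >]] >] [P [Q ( )]]]]

P
Q P
< > P
< > Q P
< > < P > P
< > < Q > P
< > < < > > P
< > < < > > Q
< > < < > > ( )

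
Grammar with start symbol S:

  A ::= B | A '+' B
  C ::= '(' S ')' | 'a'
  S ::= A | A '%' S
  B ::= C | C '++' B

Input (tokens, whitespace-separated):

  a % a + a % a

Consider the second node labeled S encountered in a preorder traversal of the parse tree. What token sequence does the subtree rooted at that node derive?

[S [A [B [C a]]] % [S [A [A [B [C a]]] + [B [C a]]] % [S [A [B [C a]]]]]]

a + a % a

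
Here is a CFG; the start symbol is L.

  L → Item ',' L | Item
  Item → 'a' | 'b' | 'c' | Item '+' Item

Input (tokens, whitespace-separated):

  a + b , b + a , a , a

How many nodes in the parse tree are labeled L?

4

[L [Item [Item a] + [Item b]] , [L [Item [Item b] + [Item a]] , [L [Item a] , [L [Item a]]]]]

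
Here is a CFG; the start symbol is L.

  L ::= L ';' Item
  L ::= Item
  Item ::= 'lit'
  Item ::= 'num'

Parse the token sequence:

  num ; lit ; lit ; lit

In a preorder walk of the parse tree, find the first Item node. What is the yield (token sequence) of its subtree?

num

[L [L [L [L [Item num]] ; [Item lit]] ; [Item lit]] ; [Item lit]]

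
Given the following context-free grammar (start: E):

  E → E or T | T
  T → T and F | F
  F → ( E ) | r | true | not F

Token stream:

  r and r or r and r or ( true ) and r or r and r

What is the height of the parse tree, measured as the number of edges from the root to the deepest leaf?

8

[E [E [E [E [T [T [F r]] and [F r]]] or [T [T [F r]] and [F r]]] or [T [T [F ( [E [T [F true]]] )]] and [F r]]] or [T [T [F r]] and [F r]]]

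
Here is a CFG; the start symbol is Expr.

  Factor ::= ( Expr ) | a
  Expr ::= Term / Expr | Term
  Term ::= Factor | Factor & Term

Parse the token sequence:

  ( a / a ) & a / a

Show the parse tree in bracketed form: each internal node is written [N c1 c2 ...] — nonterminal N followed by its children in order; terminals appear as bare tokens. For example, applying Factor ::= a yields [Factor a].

Expr
Term / Expr
Factor & Term / Expr
( Expr ) & Term / Expr
( Term / Expr ) & Term / Expr
( Factor / Expr ) & Term / Expr
( a / Expr ) & Term / Expr
( a / Term ) & Term / Expr
( a / Factor ) & Term / Expr
( a / a ) & Term / Expr
( a / a ) & Factor / Expr
( a / a ) & a / Expr
( a / a ) & a / Term
( a / a ) & a / Factor
( a / a ) & a / a

[Expr [Term [Factor ( [Expr [Term [Factor a]] / [Expr [Term [Factor a]]]] )] & [Term [Factor a]]] / [Expr [Term [Factor a]]]]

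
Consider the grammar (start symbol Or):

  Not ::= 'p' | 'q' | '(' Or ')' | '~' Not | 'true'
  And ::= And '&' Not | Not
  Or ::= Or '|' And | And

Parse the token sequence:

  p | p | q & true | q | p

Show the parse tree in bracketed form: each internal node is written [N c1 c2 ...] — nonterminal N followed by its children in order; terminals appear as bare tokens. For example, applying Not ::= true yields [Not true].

[Or [Or [Or [Or [Or [And [Not p]]] | [And [Not p]]] | [And [And [Not q]] & [Not true]]] | [And [Not q]]] | [And [Not p]]]

Or
Or | And
Or | And | And
Or | And | And | And
Or | And | And | And | And
And | And | And | And | And
Not | And | And | And | And
p | And | And | And | And
p | Not | And | And | And
p | p | And | And | And
p | p | And & Not | And | And
p | p | Not & Not | And | And
p | p | q & Not | And | And
p | p | q & true | And | And
p | p | q & true | Not | And
p | p | q & true | q | And
p | p | q & true | q | Not
p | p | q & true | q | p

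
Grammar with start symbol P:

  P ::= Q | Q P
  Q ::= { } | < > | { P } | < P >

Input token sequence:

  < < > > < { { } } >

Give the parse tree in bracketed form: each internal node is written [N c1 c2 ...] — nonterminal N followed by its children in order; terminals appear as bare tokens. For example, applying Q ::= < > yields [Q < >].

P
Q P
< P > P
< Q > P
< < > > P
< < > > Q
< < > > < P >
< < > > < Q >
< < > > < { P } >
< < > > < { Q } >
< < > > < { { } } >

[P [Q < [P [Q < >]] >] [P [Q < [P [Q { [P [Q { }]] }]] >]]]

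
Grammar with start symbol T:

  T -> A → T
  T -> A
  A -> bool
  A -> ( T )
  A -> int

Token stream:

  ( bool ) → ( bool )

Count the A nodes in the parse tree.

4

[T [A ( [T [A bool]] )] → [T [A ( [T [A bool]] )]]]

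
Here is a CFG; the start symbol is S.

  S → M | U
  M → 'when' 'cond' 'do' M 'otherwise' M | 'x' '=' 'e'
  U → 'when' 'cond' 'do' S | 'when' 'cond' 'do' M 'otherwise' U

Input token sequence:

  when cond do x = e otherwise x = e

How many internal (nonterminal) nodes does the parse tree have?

4

[S [M when cond do [M x = e] otherwise [M x = e]]]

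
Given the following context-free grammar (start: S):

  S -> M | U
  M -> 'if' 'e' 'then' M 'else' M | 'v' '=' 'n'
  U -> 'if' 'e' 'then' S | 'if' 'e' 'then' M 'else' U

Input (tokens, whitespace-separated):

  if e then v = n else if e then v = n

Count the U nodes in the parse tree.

2

[S [U if e then [M v = n] else [U if e then [S [M v = n]]]]]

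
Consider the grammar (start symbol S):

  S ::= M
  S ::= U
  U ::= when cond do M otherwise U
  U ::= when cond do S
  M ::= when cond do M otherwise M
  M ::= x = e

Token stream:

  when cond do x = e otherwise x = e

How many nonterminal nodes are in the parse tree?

4

[S [M when cond do [M x = e] otherwise [M x = e]]]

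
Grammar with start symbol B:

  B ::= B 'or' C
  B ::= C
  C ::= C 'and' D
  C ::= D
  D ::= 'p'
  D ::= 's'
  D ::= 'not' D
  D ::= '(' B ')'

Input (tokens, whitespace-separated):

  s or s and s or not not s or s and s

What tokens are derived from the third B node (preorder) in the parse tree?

s or s and s

[B [B [B [B [C [D s]]] or [C [C [D s]] and [D s]]] or [C [D not [D not [D s]]]]] or [C [C [D s]] and [D s]]]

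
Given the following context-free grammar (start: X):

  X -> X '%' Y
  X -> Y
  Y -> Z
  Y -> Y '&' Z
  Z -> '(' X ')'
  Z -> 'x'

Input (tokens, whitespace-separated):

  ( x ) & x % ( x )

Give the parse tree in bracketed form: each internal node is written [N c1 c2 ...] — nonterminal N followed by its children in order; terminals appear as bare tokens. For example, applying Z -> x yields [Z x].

[X [X [Y [Y [Z ( [X [Y [Z x]]] )]] & [Z x]]] % [Y [Z ( [X [Y [Z x]]] )]]]

X
X % Y
Y % Y
Y & Z % Y
Z & Z % Y
( X ) & Z % Y
( Y ) & Z % Y
( Z ) & Z % Y
( x ) & Z % Y
( x ) & x % Y
( x ) & x % Z
( x ) & x % ( X )
( x ) & x % ( Y )
( x ) & x % ( Z )
( x ) & x % ( x )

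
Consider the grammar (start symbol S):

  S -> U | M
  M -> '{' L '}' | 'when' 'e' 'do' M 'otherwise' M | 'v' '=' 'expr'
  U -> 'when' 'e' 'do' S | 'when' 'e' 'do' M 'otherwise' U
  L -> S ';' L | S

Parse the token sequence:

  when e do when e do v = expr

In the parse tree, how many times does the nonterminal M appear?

[S [U when e do [S [U when e do [S [M v = expr]]]]]]

1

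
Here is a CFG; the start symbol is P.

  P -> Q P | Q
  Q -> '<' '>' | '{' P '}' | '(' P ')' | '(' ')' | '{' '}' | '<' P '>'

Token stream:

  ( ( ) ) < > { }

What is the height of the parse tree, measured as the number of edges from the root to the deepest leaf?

4

[P [Q ( [P [Q ( )]] )] [P [Q < >] [P [Q { }]]]]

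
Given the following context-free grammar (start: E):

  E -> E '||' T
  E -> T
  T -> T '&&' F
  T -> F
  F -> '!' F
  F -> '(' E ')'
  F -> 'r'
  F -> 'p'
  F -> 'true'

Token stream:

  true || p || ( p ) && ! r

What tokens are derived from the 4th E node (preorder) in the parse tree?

p

[E [E [E [T [F true]]] || [T [F p]]] || [T [T [F ( [E [T [F p]]] )]] && [F ! [F r]]]]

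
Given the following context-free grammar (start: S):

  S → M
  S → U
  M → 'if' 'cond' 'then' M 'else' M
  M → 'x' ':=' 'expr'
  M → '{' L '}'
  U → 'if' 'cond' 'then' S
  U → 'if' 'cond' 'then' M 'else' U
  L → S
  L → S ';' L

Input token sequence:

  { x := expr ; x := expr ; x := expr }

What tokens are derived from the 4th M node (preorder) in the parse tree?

[S [M { [L [S [M x := expr]] ; [L [S [M x := expr]] ; [L [S [M x := expr]]]]] }]]

x := expr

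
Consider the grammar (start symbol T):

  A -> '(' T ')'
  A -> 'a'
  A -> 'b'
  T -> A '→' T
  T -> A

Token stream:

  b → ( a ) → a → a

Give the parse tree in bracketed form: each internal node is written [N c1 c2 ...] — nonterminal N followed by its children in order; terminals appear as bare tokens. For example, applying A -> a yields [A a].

[T [A b] → [T [A ( [T [A a]] )] → [T [A a] → [T [A a]]]]]

T
A → T
b → T
b → A → T
b → ( T ) → T
b → ( A ) → T
b → ( a ) → T
b → ( a ) → A → T
b → ( a ) → a → T
b → ( a ) → a → A
b → ( a ) → a → a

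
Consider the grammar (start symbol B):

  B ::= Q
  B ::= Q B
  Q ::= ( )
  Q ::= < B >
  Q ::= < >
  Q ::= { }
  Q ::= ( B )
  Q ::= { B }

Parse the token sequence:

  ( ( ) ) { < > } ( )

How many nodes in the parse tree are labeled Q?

[B [Q ( [B [Q ( )]] )] [B [Q { [B [Q < >]] }] [B [Q ( )]]]]

5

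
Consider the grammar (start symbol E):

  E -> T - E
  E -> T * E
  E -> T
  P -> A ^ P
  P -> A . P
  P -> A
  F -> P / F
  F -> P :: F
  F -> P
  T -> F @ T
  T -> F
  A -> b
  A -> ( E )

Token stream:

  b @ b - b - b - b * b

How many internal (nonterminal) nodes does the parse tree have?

29

[E [T [F [P [A b]]] @ [T [F [P [A b]]]]] - [E [T [F [P [A b]]]] - [E [T [F [P [A b]]]] - [E [T [F [P [A b]]]] * [E [T [F [P [A b]]]]]]]]]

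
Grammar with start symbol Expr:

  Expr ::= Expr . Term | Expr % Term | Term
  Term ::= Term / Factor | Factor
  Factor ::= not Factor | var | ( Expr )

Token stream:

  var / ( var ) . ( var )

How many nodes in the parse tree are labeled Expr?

4

[Expr [Expr [Term [Term [Factor var]] / [Factor ( [Expr [Term [Factor var]]] )]]] . [Term [Factor ( [Expr [Term [Factor var]]] )]]]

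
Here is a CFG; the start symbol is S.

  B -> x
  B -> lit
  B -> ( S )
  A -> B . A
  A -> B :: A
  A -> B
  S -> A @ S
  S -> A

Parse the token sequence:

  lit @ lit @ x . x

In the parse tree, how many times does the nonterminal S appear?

3

[S [A [B lit]] @ [S [A [B lit]] @ [S [A [B x] . [A [B x]]]]]]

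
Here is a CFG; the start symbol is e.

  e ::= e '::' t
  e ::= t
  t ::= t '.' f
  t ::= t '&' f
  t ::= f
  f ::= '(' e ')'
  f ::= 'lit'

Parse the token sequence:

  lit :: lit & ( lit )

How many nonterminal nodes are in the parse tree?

11

[e [e [t [f lit]]] :: [t [t [f lit]] & [f ( [e [t [f lit]]] )]]]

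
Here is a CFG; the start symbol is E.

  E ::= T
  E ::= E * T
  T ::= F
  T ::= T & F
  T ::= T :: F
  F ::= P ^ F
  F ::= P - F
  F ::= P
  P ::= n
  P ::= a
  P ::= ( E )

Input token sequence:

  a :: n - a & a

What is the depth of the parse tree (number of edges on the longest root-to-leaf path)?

6

[E [T [T [T [F [P a]]] :: [F [P n] - [F [P a]]]] & [F [P a]]]]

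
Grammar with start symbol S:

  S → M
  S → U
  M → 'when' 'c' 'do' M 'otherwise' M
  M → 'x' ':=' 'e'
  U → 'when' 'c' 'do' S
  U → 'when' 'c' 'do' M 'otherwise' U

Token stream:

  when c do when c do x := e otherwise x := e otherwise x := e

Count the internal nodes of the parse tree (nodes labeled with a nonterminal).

6

[S [M when c do [M when c do [M x := e] otherwise [M x := e]] otherwise [M x := e]]]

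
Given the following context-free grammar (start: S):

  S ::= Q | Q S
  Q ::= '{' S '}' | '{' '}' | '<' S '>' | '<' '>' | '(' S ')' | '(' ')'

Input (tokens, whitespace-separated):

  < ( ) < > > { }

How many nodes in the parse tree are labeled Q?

4

[S [Q < [S [Q ( )] [S [Q < >]]] >] [S [Q { }]]]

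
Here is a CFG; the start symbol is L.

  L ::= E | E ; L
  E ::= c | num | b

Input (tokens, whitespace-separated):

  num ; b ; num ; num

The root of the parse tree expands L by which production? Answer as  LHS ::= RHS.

L ::= E ; L

[L [E num] ; [L [E b] ; [L [E num] ; [L [E num]]]]]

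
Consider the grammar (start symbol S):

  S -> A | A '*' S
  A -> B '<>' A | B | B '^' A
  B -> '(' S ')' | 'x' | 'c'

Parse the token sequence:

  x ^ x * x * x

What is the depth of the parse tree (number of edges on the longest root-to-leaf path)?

[S [A [B x] ^ [A [B x]]] * [S [A [B x]] * [S [A [B x]]]]]

5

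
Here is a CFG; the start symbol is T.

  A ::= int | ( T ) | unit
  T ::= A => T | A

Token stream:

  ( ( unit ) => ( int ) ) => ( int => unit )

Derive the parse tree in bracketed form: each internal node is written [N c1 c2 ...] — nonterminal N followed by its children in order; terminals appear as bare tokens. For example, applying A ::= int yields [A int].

T
A => T
( T ) => T
( A => T ) => T
( ( T ) => T ) => T
( ( A ) => T ) => T
( ( unit ) => T ) => T
( ( unit ) => A ) => T
( ( unit ) => ( T ) ) => T
( ( unit ) => ( A ) ) => T
( ( unit ) => ( int ) ) => T
( ( unit ) => ( int ) ) => A
( ( unit ) => ( int ) ) => ( T )
( ( unit ) => ( int ) ) => ( A => T )
( ( unit ) => ( int ) ) => ( int => T )
( ( unit ) => ( int ) ) => ( int => A )
( ( unit ) => ( int ) ) => ( int => unit )

[T [A ( [T [A ( [T [A unit]] )] => [T [A ( [T [A int]] )]]] )] => [T [A ( [T [A int] => [T [A unit]]] )]]]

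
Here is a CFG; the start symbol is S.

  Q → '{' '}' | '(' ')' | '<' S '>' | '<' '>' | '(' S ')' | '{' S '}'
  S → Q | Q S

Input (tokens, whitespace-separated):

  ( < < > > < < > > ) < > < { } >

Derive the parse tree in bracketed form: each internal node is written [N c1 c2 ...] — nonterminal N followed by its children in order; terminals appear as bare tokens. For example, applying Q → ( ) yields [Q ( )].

S
Q S
( S ) S
( Q S ) S
( < S > S ) S
( < Q > S ) S
( < < > > S ) S
( < < > > Q ) S
( < < > > < S > ) S
( < < > > < Q > ) S
( < < > > < < > > ) S
( < < > > < < > > ) Q S
( < < > > < < > > ) < > S
( < < > > < < > > ) < > Q
( < < > > < < > > ) < > < S >
( < < > > < < > > ) < > < Q >
( < < > > < < > > ) < > < { } >

[S [Q ( [S [Q < [S [Q < >]] >] [S [Q < [S [Q < >]] >]]] )] [S [Q < >] [S [Q < [S [Q { }]] >]]]]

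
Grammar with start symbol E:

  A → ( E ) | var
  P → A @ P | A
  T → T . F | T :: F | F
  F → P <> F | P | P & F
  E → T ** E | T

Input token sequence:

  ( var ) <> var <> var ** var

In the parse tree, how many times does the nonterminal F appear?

5

[E [T [F [P [A ( [E [T [F [P [A var]]]]] )]] <> [F [P [A var]] <> [F [P [A var]]]]]] ** [E [T [F [P [A var]]]]]]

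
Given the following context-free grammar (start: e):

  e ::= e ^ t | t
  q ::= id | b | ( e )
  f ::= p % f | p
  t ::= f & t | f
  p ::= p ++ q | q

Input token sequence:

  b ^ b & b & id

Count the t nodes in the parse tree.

4

[e [e [t [f [p [q b]]]]] ^ [t [f [p [q b]]] & [t [f [p [q b]]] & [t [f [p [q id]]]]]]]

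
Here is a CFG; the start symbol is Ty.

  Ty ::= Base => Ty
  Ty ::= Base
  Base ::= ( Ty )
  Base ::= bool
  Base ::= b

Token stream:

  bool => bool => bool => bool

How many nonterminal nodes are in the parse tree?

8

[Ty [Base bool] => [Ty [Base bool] => [Ty [Base bool] => [Ty [Base bool]]]]]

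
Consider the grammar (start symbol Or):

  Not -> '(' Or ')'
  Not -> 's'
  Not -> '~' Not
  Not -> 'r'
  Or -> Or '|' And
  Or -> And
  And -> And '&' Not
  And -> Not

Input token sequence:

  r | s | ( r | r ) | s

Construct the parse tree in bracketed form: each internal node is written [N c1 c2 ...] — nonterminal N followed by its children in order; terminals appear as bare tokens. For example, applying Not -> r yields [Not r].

Or
Or | And
Or | And | And
Or | And | And | And
And | And | And | And
Not | And | And | And
r | And | And | And
r | Not | And | And
r | s | And | And
r | s | Not | And
r | s | ( Or ) | And
r | s | ( Or | And ) | And
r | s | ( And | And ) | And
r | s | ( Not | And ) | And
r | s | ( r | And ) | And
r | s | ( r | Not ) | And
r | s | ( r | r ) | And
r | s | ( r | r ) | Not
r | s | ( r | r ) | s

[Or [Or [Or [Or [And [Not r]]] | [And [Not s]]] | [And [Not ( [Or [Or [And [Not r]]] | [And [Not r]]] )]]] | [And [Not s]]]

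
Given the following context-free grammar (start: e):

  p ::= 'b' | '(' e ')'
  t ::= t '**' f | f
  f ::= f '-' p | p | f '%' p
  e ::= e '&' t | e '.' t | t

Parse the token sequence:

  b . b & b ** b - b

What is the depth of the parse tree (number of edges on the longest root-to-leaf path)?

6

[e [e [e [t [f [p b]]]] . [t [f [p b]]]] & [t [t [f [p b]]] ** [f [f [p b]] - [p b]]]]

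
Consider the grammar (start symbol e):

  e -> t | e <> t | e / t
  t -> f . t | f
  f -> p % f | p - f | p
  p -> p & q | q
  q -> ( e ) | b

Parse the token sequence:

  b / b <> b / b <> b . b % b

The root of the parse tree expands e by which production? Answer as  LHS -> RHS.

[e [e [e [e [e [t [f [p [q b]]]]] / [t [f [p [q b]]]]] <> [t [f [p [q b]]]]] / [t [f [p [q b]]]]] <> [t [f [p [q b]]] . [t [f [p [q b]] % [f [p [q b]]]]]]]

e -> e <> t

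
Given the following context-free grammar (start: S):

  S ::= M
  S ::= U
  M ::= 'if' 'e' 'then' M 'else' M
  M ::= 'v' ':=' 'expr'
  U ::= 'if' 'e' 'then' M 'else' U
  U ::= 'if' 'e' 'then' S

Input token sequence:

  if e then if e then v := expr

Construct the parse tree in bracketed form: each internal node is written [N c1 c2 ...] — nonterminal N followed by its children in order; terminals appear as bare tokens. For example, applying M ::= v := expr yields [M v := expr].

S
U
if e then S
if e then U
if e then if e then S
if e then if e then M
if e then if e then v := expr

[S [U if e then [S [U if e then [S [M v := expr]]]]]]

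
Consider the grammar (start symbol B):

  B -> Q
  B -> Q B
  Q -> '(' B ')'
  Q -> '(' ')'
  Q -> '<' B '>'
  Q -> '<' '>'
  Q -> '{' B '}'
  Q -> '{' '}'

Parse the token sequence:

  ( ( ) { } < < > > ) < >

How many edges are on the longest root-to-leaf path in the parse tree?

[B [Q ( [B [Q ( )] [B [Q { }] [B [Q < [B [Q < >]] >]]]] )] [B [Q < >]]]

8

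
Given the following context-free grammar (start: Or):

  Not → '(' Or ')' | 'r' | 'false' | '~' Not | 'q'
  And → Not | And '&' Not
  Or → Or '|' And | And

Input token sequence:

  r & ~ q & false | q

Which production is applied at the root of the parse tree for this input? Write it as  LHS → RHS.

[Or [Or [And [And [And [Not r]] & [Not ~ [Not q]]] & [Not false]]] | [And [Not q]]]

Or → Or '|' And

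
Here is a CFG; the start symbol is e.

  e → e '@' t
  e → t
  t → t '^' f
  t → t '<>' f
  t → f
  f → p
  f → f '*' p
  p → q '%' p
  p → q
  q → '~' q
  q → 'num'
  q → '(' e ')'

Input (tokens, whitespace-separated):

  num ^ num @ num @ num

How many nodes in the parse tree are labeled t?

[e [e [e [t [t [f [p [q num]]]] ^ [f [p [q num]]]]] @ [t [f [p [q num]]]]] @ [t [f [p [q num]]]]]

4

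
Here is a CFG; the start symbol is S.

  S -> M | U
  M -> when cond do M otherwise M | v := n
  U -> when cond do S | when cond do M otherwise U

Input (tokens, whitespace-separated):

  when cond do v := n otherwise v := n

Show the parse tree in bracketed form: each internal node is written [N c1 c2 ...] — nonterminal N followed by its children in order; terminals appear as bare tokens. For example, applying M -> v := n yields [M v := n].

[S [M when cond do [M v := n] otherwise [M v := n]]]

S
M
when cond do M otherwise M
when cond do v := n otherwise M
when cond do v := n otherwise v := n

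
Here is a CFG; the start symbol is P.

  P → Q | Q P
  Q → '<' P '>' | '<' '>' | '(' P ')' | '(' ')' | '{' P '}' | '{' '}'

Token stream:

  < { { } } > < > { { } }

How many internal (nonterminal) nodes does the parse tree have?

12

[P [Q < [P [Q { [P [Q { }]] }]] >] [P [Q < >] [P [Q { [P [Q { }]] }]]]]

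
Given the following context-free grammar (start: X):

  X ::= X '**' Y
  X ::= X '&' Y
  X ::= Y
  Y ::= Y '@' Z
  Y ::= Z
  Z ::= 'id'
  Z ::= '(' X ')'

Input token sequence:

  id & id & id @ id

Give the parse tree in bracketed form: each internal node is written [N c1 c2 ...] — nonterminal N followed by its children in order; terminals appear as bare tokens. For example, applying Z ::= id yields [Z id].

[X [X [X [Y [Z id]]] & [Y [Z id]]] & [Y [Y [Z id]] @ [Z id]]]

X
X & Y
X & Y & Y
Y & Y & Y
Z & Y & Y
id & Y & Y
id & Z & Y
id & id & Y
id & id & Y @ Z
id & id & Z @ Z
id & id & id @ Z
id & id & id @ id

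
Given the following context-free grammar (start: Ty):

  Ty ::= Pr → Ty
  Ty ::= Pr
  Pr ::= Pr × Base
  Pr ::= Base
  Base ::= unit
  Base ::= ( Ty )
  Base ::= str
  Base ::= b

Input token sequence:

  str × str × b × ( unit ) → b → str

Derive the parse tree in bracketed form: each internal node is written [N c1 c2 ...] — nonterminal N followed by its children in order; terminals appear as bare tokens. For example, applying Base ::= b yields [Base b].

[Ty [Pr [Pr [Pr [Pr [Base str]] × [Base str]] × [Base b]] × [Base ( [Ty [Pr [Base unit]]] )]] → [Ty [Pr [Base b]] → [Ty [Pr [Base str]]]]]

Ty
Pr → Ty
Pr × Base → Ty
Pr × Base × Base → Ty
Pr × Base × Base × Base → Ty
Base × Base × Base × Base → Ty
str × Base × Base × Base → Ty
str × str × Base × Base → Ty
str × str × b × Base → Ty
str × str × b × ( Ty ) → Ty
str × str × b × ( Pr ) → Ty
str × str × b × ( Base ) → Ty
str × str × b × ( unit ) → Ty
str × str × b × ( unit ) → Pr → Ty
str × str × b × ( unit ) → Base → Ty
str × str × b × ( unit ) → b → Ty
str × str × b × ( unit ) → b → Pr
str × str × b × ( unit ) → b → Base
str × str × b × ( unit ) → b → str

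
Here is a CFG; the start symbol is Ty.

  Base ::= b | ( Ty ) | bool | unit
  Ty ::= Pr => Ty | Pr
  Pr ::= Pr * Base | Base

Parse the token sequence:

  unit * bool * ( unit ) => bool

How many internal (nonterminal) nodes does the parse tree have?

13

[Ty [Pr [Pr [Pr [Base unit]] * [Base bool]] * [Base ( [Ty [Pr [Base unit]]] )]] => [Ty [Pr [Base bool]]]]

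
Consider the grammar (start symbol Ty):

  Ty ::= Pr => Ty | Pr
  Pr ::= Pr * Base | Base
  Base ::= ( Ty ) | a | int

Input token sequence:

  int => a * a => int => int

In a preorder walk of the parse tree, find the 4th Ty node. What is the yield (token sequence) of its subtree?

[Ty [Pr [Base int]] => [Ty [Pr [Pr [Base a]] * [Base a]] => [Ty [Pr [Base int]] => [Ty [Pr [Base int]]]]]]

int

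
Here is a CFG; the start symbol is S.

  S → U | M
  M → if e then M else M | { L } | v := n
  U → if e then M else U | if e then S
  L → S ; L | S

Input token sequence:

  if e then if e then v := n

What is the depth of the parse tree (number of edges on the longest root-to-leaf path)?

[S [U if e then [S [U if e then [S [M v := n]]]]]]

6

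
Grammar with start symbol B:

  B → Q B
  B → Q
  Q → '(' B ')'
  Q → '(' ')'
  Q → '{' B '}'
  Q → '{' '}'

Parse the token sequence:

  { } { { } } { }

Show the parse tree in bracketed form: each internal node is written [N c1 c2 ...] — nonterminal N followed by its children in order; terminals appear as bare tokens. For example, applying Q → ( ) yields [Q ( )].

B
Q B
{ } B
{ } Q B
{ } { B } B
{ } { Q } B
{ } { { } } B
{ } { { } } Q
{ } { { } } { }

[B [Q { }] [B [Q { [B [Q { }]] }] [B [Q { }]]]]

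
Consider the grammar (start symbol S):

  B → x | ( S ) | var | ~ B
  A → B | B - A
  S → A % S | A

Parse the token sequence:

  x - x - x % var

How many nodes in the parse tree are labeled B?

4

[S [A [B x] - [A [B x] - [A [B x]]]] % [S [A [B var]]]]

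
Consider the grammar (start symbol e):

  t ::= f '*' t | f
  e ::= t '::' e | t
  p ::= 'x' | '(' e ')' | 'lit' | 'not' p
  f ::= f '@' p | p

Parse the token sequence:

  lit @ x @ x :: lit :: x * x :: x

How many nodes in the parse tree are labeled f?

7

[e [t [f [f [f [p lit]] @ [p x]] @ [p x]]] :: [e [t [f [p lit]]] :: [e [t [f [p x]] * [t [f [p x]]]] :: [e [t [f [p x]]]]]]]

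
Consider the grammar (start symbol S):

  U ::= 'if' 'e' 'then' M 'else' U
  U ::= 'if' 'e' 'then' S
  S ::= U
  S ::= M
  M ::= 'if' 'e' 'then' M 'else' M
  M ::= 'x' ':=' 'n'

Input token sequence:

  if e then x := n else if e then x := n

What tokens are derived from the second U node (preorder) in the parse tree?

[S [U if e then [M x := n] else [U if e then [S [M x := n]]]]]

if e then x := n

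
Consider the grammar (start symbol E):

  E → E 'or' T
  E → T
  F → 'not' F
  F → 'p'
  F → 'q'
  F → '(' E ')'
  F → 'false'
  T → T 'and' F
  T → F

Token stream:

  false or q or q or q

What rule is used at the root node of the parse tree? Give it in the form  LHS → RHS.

E → E 'or' T

[E [E [E [E [T [F false]]] or [T [F q]]] or [T [F q]]] or [T [F q]]]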